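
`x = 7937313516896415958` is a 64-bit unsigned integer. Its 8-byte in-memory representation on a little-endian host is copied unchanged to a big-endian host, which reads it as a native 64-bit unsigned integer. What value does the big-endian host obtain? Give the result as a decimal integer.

7937313516896415958 in 64-bit hexadecimal is 0x6E270097058470D6.
Stored little-endian, the bytes at ascending addresses are D6 70 84 05 97 00 27 6E.
Read back as big-endian, the last byte is least significant, giving 0xD67084059700276E.
0xD67084059700276E = 15451995481051244398.

15451995481051244398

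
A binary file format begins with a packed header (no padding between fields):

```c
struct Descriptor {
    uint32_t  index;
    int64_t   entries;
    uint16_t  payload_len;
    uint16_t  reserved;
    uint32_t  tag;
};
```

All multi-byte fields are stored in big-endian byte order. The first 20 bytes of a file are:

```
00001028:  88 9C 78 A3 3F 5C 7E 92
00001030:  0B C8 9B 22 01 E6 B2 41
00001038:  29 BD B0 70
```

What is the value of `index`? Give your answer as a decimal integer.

2291955875

`index` is the first field, at byte offset 0, occupying 4 bytes.
Bytes at offsets 0..3: 88 9C 78 A3.
Big-endian stores the most-significant byte at the lowest address.
The bytes are already most-significant first: 0x889C78A3.
0x889C78A3 = 2291955875.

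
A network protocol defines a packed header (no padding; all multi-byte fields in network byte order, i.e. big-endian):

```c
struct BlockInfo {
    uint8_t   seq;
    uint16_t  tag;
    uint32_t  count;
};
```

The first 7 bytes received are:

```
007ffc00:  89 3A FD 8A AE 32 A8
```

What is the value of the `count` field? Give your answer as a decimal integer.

`count` follows `seq` (1 B), `tag` (2 B), so it starts at offset 1 + 2 = 3 and occupies 4 bytes.
Bytes at offsets 3..6: 8A AE 32 A8.
Big-endian: lowest address holds the most-significant byte.
The bytes are already most-significant first: 0x8AAE32A8.
0x8AAE32A8 = 2326672040.

2326672040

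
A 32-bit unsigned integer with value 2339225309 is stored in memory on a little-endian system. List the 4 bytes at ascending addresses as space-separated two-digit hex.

2339225309 in hexadecimal, padded to 32 bits, is 0x8B6DBEDD.
Split into bytes (most-significant first): 8B 6D BE DD.
Little-endian stores the least-significant byte at the lowest address.
So at ascending addresses the bytes are DD BE 6D 8B.

DD BE 6D 8B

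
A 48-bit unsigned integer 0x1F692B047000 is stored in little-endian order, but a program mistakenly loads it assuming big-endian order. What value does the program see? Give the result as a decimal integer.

481106290975

Stored little-endian, the bytes at ascending addresses are 00 70 04 2B 69 1F.
Read back as big-endian, the last byte is least significant, giving 0x0070042B691F.
0x0070042B691F = 481106290975.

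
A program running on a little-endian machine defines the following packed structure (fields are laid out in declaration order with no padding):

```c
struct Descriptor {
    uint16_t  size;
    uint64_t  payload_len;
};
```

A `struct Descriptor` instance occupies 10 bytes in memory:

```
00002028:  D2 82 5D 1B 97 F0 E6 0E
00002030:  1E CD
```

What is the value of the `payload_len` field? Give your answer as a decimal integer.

`payload_len` follows `size` (2 bytes), so it starts at byte offset 2 and occupies 8 bytes.
Bytes at offsets 2..9: 5D 1B 97 F0 E6 0E 1E CD.
In little-endian order the low byte comes first in memory.
Reassemble most-significant byte first: CD 1E 0E E6 F0 97 1B 5D → 0xCD1E0EE6F0971B5D.
0xCD1E0EE6F0971B5D = 14780267412118248285.

14780267412118248285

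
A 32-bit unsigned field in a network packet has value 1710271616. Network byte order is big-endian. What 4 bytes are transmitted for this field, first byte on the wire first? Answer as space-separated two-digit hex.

65 F0 AC 80

1710271616 in hexadecimal, padded to 32 bits, is 0x65F0AC80.
Split into bytes (most-significant first): 65 F0 AC 80.
Big-endian: lowest address holds the most-significant byte.
So the memory order matches the most-significant-first order: 65 F0 AC 80.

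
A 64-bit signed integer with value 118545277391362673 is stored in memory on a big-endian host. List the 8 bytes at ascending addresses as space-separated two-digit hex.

01 A5 28 4D 3C B6 5A 71

118545277391362673 in hexadecimal, padded to 64 bits, is 0x01A5284D3CB65A71.
Split into bytes (most-significant first): 01 A5 28 4D 3C B6 5A 71.
In big-endian order the high byte comes first in memory.
So the memory order matches the most-significant-first order: 01 A5 28 4D 3C B6 5A 71.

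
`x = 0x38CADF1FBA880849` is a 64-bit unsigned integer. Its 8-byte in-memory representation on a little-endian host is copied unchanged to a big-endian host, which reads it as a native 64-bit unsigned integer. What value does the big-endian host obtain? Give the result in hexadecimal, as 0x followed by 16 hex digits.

0x490888BA1FDFCA38

Stored little-endian, the bytes at ascending addresses are 49 08 88 BA 1F DF CA 38.
Read back as big-endian, the last byte is least significant, giving 0x490888BA1FDFCA38.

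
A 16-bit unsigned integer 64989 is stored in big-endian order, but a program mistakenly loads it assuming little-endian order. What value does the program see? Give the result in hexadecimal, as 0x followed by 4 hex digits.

64989 in 16-bit hexadecimal is 0xFDDD.
Stored big-endian, the bytes at ascending addresses are FD DD.
Read back as little-endian, the first byte is least significant, giving 0xDDFD.

0xDDFD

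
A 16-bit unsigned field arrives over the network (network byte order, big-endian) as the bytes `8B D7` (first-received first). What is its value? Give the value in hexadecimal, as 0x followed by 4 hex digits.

Big-endian stores the most-significant byte at the lowest address.
The bytes are already most-significant first: 0x8BD7.

0x8BD7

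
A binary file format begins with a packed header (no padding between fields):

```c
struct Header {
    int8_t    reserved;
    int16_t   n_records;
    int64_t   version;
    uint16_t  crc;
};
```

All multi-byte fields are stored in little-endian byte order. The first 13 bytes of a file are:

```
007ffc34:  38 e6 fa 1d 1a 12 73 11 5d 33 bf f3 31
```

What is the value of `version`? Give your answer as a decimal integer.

-4669286059126679011

`version` follows `reserved` (1 B), `n_records` (2 B), so it starts at offset 1 + 2 = 3 and occupies 8 bytes.
Bytes at offsets 3..10: 1D 1A 12 73 11 5D 33 BF.
Little-endian stores the least-significant byte at the lowest address.
Reassemble most-significant byte first: BF 33 5D 11 73 12 1A 1D → 0xBF335D1173121A1D.
Top bit is set, so as a signed 64-bit value this is 0xBF335D1173121A1D − 2^64 = -4669286059126679011.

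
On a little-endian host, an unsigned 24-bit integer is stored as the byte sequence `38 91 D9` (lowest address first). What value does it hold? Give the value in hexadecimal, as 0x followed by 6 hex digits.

Little-endian: lowest address holds the least-significant byte.
Reassemble most-significant byte first: D9 91 38 → 0xD99138.

0xD99138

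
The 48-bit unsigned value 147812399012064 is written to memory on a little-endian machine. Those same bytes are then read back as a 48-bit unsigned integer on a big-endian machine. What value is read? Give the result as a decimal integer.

147812399012064 in 48-bit hexadecimal is 0x866F418958E0.
Stored little-endian, the bytes at ascending addresses are E0 58 89 41 6F 86.
Read back as big-endian, the last byte is least significant, giving 0xE05889416F86.
0xE05889416F86 = 246670864510854.

246670864510854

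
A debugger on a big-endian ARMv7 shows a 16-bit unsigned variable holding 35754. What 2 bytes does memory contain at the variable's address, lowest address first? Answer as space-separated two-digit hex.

8B AA

35754 in hexadecimal, padded to 16 bits, is 0x8BAA.
Split into bytes (most-significant first): 8B AA.
Big-endian stores the most-significant byte at the lowest address.
So the memory order matches the most-significant-first order: 8B AA.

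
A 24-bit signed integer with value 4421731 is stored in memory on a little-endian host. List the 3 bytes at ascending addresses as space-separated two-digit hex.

63 78 43

4421731 in hexadecimal, padded to 24 bits, is 0x437863.
Split into bytes (most-significant first): 43 78 63.
Little-endian stores the least-significant byte at the lowest address.
So at ascending addresses the bytes are 63 78 43.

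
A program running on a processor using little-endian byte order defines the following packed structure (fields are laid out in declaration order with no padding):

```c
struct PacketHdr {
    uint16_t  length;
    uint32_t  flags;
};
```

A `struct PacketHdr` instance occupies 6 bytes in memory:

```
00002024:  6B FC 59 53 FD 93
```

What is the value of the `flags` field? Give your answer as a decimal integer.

`flags` follows `length` (2 bytes), so it starts at byte offset 2 and occupies 4 bytes.
Bytes at offsets 2..5: 59 53 FD 93.
Little-endian stores the least-significant byte at the lowest address.
Reassemble most-significant byte first: 93 FD 53 59 → 0x93FD5359.
0x93FD5359 = 2482852697.

2482852697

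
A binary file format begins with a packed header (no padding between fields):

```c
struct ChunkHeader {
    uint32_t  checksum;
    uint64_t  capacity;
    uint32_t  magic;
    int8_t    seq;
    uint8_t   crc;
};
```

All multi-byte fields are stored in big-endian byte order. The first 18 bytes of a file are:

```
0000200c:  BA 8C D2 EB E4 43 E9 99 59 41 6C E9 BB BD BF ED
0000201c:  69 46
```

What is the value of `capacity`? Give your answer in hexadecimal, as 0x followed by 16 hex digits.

`capacity` follows `checksum` (4 bytes), so it starts at byte offset 4 and occupies 8 bytes.
Bytes at offsets 4..11: E4 43 E9 99 59 41 6C E9.
Big-endian stores the most-significant byte at the lowest address.
The bytes are already most-significant first: 0xE443E99959416CE9.

0xE443E99959416CE9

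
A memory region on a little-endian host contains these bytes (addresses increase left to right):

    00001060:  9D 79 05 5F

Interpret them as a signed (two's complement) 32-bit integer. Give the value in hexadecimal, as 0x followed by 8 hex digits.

0x5F05799D

Little-endian stores the least-significant byte at the lowest address.
Reassemble most-significant byte first: 5F 05 79 9D → 0x5F05799D.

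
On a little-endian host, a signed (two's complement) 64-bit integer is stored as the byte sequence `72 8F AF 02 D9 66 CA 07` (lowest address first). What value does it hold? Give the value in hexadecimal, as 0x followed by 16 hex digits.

In little-endian order the low byte comes first in memory.
Reassemble most-significant byte first: 07 CA 66 D9 02 AF 8F 72 → 0x07CA66D902AF8F72.

0x07CA66D902AF8F72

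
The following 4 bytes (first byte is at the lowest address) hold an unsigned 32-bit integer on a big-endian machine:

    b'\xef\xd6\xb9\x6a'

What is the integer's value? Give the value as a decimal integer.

4023826794

In big-endian order the high byte comes first in memory.
The bytes are already most-significant first: 0xEFD6B96A.
0xEFD6B96A = 4023826794.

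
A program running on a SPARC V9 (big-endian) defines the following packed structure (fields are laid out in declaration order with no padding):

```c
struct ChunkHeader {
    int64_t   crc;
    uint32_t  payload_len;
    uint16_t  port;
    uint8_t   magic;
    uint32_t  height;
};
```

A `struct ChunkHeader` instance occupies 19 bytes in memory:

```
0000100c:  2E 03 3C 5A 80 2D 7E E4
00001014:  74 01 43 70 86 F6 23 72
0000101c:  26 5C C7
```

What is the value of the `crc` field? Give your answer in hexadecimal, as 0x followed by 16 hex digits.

`crc` is the first field, at byte offset 0, occupying 8 bytes.
Bytes at offsets 0..7: 2E 03 3C 5A 80 2D 7E E4.
In big-endian order the high byte comes first in memory.
The bytes are already most-significant first: 0x2E033C5A802D7EE4.

0x2E033C5A802D7EE4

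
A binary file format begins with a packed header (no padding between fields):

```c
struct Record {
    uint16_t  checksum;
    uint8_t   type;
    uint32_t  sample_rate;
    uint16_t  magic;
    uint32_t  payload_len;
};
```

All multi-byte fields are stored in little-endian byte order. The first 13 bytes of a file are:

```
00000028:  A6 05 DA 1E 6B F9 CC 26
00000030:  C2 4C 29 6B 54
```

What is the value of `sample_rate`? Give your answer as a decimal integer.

3438897950

`sample_rate` follows `checksum` (2 B), `type` (1 B), so it starts at offset 2 + 1 = 3 and occupies 4 bytes.
Bytes at offsets 3..6: 1E 6B F9 CC.
In little-endian order the low byte comes first in memory.
Reassemble most-significant byte first: CC F9 6B 1E → 0xCCF96B1E.
0xCCF96B1E = 3438897950.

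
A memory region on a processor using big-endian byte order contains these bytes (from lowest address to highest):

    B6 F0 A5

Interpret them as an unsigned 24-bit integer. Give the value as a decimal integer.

In big-endian order the high byte comes first in memory.
The bytes are already most-significant first: 0xB6F0A5.
0xB6F0A5 = 11989157.

11989157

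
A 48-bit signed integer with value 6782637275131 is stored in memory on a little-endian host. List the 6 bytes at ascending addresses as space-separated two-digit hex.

FB 77 AF 34 2B 06

6782637275131 in hexadecimal, padded to 48 bits, is 0x062B34AF77FB.
Split into bytes (most-significant first): 06 2B 34 AF 77 FB.
In little-endian order the low byte comes first in memory.
So at ascending addresses the bytes are FB 77 AF 34 2B 06.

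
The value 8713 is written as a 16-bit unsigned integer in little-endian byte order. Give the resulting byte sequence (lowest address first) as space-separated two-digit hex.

09 22

8713 in hexadecimal, padded to 16 bits, is 0x2209.
Split into bytes (most-significant first): 22 09.
Little-endian: lowest address holds the least-significant byte.
So at ascending addresses the bytes are 09 22.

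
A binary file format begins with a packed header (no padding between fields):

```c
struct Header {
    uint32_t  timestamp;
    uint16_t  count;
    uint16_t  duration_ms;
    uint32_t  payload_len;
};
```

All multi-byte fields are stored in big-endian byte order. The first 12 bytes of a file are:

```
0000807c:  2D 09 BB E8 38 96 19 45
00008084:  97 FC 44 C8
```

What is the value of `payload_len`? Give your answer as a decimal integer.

2549892296

`payload_len` follows `timestamp` (4 B), `count` (2 B), `duration_ms` (2 B), so it starts at offset 4 + 2 + 2 = 8 and occupies 4 bytes.
Bytes at offsets 8..11: 97 FC 44 C8.
Big-endian: lowest address holds the most-significant byte.
The bytes are already most-significant first: 0x97FC44C8.
0x97FC44C8 = 2549892296.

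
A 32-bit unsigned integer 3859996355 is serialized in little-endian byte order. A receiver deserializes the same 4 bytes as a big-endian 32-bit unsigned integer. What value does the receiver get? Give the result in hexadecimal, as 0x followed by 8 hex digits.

0xC3DE12E6

3859996355 in 32-bit hexadecimal is 0xE612DEC3.
Stored little-endian, the bytes at ascending addresses are C3 DE 12 E6.
Read back as big-endian, the last byte is least significant, giving 0xC3DE12E6.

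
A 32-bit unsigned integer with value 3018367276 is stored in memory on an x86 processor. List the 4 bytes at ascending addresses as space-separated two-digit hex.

2C A1 E8 B3

3018367276 in hexadecimal, padded to 32 bits, is 0xB3E8A12C.
Split into bytes (most-significant first): B3 E8 A1 2C.
Little-endian: lowest address holds the least-significant byte.
So at ascending addresses the bytes are 2C A1 E8 B3.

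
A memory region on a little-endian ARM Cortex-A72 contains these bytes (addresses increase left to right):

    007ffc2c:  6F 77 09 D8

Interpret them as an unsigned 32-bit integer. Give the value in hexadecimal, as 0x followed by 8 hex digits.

0xD809776F

In little-endian order the low byte comes first in memory.
Reassemble most-significant byte first: D8 09 77 6F → 0xD809776F.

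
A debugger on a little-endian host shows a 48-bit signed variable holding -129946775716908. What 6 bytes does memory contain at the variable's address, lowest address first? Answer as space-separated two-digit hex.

D4 FB 97 68 D0 89

Two's complement of -129946775716908 in 48 bits: 129946775716908 = 0x762F9768042C; invert → 0x89D06897FBD3; add 1 → 0x89D06897FBD4.
Split into bytes (most-significant first): 89 D0 68 97 FB D4.
Little-endian stores the least-significant byte at the lowest address.
So at ascending addresses the bytes are D4 FB 97 68 D0 89.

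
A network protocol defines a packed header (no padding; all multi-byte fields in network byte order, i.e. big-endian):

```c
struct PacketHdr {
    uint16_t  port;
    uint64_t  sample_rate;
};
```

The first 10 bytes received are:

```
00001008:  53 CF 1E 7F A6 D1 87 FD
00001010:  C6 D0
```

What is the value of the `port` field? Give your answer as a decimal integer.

`port` is the first field, at byte offset 0, occupying 2 bytes.
Bytes at offsets 0..1: 53 CF.
In big-endian order the high byte comes first in memory.
The bytes are already most-significant first: 0x53CF.
0x53CF = 21455.

21455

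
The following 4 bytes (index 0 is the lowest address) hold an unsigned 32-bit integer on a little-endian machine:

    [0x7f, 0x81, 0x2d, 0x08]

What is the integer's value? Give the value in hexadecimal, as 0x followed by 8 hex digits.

In little-endian order the low byte comes first in memory.
Reassemble most-significant byte first: 08 2D 81 7F → 0x082D817F.

0x082D817F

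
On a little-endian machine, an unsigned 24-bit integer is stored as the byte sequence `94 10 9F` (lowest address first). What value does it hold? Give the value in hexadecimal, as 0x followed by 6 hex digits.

In little-endian order the low byte comes first in memory.
Reassemble most-significant byte first: 9F 10 94 → 0x9F1094.

0x9F1094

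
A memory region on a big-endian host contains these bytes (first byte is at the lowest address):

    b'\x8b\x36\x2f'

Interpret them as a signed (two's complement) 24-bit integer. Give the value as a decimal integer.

-7653841

Big-endian stores the most-significant byte at the lowest address.
The bytes are already most-significant first: 0x8B362F.
Top bit is set, so as a signed 24-bit value this is 0x8B362F − 2^24 = -7653841.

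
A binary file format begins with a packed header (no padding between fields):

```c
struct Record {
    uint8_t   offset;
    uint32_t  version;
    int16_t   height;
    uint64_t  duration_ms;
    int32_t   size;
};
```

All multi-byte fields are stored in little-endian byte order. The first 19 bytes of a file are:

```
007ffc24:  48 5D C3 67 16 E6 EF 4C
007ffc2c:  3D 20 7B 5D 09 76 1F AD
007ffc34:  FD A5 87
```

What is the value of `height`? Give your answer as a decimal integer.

-4122

`height` follows `offset` (1 B), `version` (4 B), so it starts at offset 1 + 4 = 5 and occupies 2 bytes.
Bytes at offsets 5..6: E6 EF.
Little-endian stores the least-significant byte at the lowest address.
Reassemble most-significant byte first: EF E6 → 0xEFE6.
Top bit is set, so as a signed 16-bit value this is 0xEFE6 − 2^16 = -4122.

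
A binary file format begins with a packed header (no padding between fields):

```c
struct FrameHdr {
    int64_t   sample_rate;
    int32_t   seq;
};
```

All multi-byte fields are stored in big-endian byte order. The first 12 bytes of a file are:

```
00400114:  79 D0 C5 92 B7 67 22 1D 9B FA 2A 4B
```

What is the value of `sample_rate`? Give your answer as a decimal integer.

`sample_rate` is the first field, at byte offset 0, occupying 8 bytes.
Bytes at offsets 0..7: 79 D0 C5 92 B7 67 22 1D.
Big-endian stores the most-significant byte at the lowest address.
The bytes are already most-significant first: 0x79D0C592B767221D.
0x79D0C592B767221D = 8777732907677983261.

8777732907677983261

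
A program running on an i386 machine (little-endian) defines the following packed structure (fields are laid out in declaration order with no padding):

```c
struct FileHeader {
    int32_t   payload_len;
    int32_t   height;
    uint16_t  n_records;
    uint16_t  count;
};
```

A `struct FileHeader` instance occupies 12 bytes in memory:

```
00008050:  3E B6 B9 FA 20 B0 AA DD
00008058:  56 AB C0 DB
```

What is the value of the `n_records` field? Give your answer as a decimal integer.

`n_records` follows `payload_len` (4 B), `height` (4 B), so it starts at offset 4 + 4 = 8 and occupies 2 bytes.
Bytes at offsets 8..9: 56 AB.
Little-endian: lowest address holds the least-significant byte.
Reassemble most-significant byte first: AB 56 → 0xAB56.
0xAB56 = 43862.

43862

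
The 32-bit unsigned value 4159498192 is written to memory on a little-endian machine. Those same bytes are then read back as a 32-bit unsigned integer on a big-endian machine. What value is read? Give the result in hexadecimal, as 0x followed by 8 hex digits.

0xD0E7ECF7

4159498192 in 32-bit hexadecimal is 0xF7ECE7D0.
Stored little-endian, the bytes at ascending addresses are D0 E7 EC F7.
Read back as big-endian, the last byte is least significant, giving 0xD0E7ECF7.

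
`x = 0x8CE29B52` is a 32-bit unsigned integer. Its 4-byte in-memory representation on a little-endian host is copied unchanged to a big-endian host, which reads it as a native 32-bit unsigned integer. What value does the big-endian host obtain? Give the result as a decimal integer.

1385947788

Stored little-endian, the bytes at ascending addresses are 52 9B E2 8C.
Read back as big-endian, the last byte is least significant, giving 0x529BE28C.
0x529BE28C = 1385947788.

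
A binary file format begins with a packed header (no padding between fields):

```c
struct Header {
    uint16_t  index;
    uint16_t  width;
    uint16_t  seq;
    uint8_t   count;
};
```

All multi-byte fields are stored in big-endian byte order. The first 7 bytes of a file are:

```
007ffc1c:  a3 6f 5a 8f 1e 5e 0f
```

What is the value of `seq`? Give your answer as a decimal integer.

`seq` follows `index` (2 B), `width` (2 B), so it starts at offset 2 + 2 = 4 and occupies 2 bytes.
Bytes at offsets 4..5: 1E 5E.
In big-endian order the high byte comes first in memory.
The bytes are already most-significant first: 0x1E5E.
0x1E5E = 7774.

7774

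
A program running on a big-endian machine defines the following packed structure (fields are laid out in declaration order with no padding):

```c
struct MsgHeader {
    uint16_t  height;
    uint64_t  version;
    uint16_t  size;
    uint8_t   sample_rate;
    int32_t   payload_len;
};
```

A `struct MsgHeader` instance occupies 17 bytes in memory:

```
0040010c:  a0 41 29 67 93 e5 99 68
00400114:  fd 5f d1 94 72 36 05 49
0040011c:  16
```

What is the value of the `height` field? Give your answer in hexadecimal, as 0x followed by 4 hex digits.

0xA041

`height` is the first field, at byte offset 0, occupying 2 bytes.
Bytes at offsets 0..1: A0 41.
Big-endian: lowest address holds the most-significant byte.
The bytes are already most-significant first: 0xA041.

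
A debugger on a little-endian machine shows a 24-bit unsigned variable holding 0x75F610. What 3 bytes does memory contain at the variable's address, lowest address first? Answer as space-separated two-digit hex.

Split into bytes (most-significant first): 75 F6 10.
Little-endian: lowest address holds the least-significant byte.
So at ascending addresses the bytes are 10 F6 75.

10 F6 75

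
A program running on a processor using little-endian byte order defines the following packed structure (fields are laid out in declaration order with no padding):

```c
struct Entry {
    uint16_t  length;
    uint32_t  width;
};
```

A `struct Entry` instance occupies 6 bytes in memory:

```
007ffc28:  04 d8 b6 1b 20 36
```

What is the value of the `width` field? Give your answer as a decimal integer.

908073910

`width` follows `length` (2 bytes), so it starts at byte offset 2 and occupies 4 bytes.
Bytes at offsets 2..5: B6 1B 20 36.
Little-endian stores the least-significant byte at the lowest address.
Reassemble most-significant byte first: 36 20 1B B6 → 0x36201BB6.
0x36201BB6 = 908073910.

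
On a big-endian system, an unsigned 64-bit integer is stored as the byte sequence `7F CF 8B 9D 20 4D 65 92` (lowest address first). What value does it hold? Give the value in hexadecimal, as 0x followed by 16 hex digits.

0x7FCF8B9D204D6592

Big-endian stores the most-significant byte at the lowest address.
The bytes are already most-significant first: 0x7FCF8B9D204D6592.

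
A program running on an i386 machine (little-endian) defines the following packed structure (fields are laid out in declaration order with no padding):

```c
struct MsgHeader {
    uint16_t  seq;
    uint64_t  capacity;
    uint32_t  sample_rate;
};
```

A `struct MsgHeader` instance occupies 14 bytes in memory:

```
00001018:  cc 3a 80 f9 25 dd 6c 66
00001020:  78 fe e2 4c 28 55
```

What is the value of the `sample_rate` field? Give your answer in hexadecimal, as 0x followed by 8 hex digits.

0x55284CE2

`sample_rate` follows `seq` (2 B), `capacity` (8 B), so it starts at offset 2 + 8 = 10 and occupies 4 bytes.
Bytes at offsets 10..13: E2 4C 28 55.
Little-endian: lowest address holds the least-significant byte.
Reassemble most-significant byte first: 55 28 4C E2 → 0x55284CE2.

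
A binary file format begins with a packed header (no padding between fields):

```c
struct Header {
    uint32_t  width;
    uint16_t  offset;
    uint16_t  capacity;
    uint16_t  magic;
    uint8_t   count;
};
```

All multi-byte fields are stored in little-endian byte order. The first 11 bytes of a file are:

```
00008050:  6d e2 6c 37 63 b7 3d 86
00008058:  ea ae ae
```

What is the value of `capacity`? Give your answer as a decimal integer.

34365

`capacity` follows `width` (4 B), `offset` (2 B), so it starts at offset 4 + 2 = 6 and occupies 2 bytes.
Bytes at offsets 6..7: 3D 86.
Little-endian: lowest address holds the least-significant byte.
Reassemble most-significant byte first: 86 3D → 0x863D.
0x863D = 34365.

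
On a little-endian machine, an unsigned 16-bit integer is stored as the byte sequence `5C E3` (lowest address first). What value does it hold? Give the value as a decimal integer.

Little-endian stores the least-significant byte at the lowest address.
Reassemble most-significant byte first: E3 5C → 0xE35C.
0xE35C = 58204.

58204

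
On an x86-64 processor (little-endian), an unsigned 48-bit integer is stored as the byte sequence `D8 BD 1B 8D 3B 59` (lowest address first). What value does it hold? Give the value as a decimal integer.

Little-endian stores the least-significant byte at the lowest address.
Reassemble most-significant byte first: 59 3B 8D 1B BD D8 → 0x593B8D1BBDD8.
0x593B8D1BBDD8 = 98112305348056.

98112305348056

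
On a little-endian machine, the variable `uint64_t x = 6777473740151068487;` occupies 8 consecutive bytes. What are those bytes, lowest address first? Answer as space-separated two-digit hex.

47 17 3E 44 75 6C 0E 5E

6777473740151068487 in hexadecimal, padded to 64 bits, is 0x5E0E6C75443E1747.
Split into bytes (most-significant first): 5E 0E 6C 75 44 3E 17 47.
Little-endian: lowest address holds the least-significant byte.
So at ascending addresses the bytes are 47 17 3E 44 75 6C 0E 5E.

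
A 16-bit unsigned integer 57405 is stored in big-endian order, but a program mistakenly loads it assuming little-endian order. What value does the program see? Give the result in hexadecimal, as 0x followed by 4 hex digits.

0x3DE0

57405 in 16-bit hexadecimal is 0xE03D.
Stored big-endian, the bytes at ascending addresses are E0 3D.
Read back as little-endian, the first byte is least significant, giving 0x3DE0.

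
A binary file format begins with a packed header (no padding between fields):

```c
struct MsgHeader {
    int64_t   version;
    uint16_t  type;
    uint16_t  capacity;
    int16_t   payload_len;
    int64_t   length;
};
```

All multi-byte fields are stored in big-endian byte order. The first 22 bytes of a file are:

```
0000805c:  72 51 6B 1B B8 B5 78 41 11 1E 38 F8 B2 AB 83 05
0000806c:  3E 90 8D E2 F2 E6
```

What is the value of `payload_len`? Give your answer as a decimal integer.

`payload_len` follows `version` (8 B), `type` (2 B), `capacity` (2 B), so it starts at offset 8 + 2 + 2 = 12 and occupies 2 bytes.
Bytes at offsets 12..13: B2 AB.
In big-endian order the high byte comes first in memory.
The bytes are already most-significant first: 0xB2AB.
Top bit is set, so as a signed 16-bit value this is 0xB2AB − 2^16 = -19797.

-19797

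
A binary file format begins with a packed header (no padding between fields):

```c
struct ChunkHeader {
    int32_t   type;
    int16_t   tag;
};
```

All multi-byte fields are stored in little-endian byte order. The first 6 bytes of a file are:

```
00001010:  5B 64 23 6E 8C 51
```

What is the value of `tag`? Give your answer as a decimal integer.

`tag` follows `type` (4 bytes), so it starts at byte offset 4 and occupies 2 bytes.
Bytes at offsets 4..5: 8C 51.
Little-endian stores the least-significant byte at the lowest address.
Reassemble most-significant byte first: 51 8C → 0x518C.
0x518C = 20876.

20876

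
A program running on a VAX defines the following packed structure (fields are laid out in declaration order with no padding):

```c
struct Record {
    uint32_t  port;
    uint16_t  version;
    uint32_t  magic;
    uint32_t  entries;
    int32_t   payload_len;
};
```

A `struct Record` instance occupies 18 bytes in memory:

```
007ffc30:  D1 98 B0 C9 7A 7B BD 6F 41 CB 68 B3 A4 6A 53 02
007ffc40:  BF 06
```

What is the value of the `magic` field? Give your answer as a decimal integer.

`magic` follows `port` (4 B), `version` (2 B), so it starts at offset 4 + 2 = 6 and occupies 4 bytes.
Bytes at offsets 6..9: BD 6F 41 CB.
Little-endian: lowest address holds the least-significant byte.
Reassemble most-significant byte first: CB 41 6F BD → 0xCB416FBD.
0xCB416FBD = 3410063293.

3410063293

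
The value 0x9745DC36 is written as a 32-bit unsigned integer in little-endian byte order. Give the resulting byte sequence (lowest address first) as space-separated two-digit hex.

36 DC 45 97

Split into bytes (most-significant first): 97 45 DC 36.
Little-endian: lowest address holds the least-significant byte.
So at ascending addresses the bytes are 36 DC 45 97.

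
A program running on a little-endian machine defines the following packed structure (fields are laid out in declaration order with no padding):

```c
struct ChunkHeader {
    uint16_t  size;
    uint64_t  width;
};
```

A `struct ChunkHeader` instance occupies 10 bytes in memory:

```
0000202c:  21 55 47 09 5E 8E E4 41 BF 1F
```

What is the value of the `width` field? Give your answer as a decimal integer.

`width` follows `size` (2 bytes), so it starts at byte offset 2 and occupies 8 bytes.
Bytes at offsets 2..9: 47 09 5E 8E E4 41 BF 1F.
Little-endian stores the least-significant byte at the lowest address.
Reassemble most-significant byte first: 1F BF 41 E4 8E 5E 09 47 → 0x1FBF41E48E5E0947.
0x1FBF41E48E5E0947 = 2287619585624377671.

2287619585624377671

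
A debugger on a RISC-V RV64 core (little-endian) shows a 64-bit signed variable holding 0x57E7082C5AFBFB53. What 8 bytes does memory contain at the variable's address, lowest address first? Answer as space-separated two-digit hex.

53 FB FB 5A 2C 08 E7 57

Split into bytes (most-significant first): 57 E7 08 2C 5A FB FB 53.
Little-endian stores the least-significant byte at the lowest address.
So at ascending addresses the bytes are 53 FB FB 5A 2C 08 E7 57.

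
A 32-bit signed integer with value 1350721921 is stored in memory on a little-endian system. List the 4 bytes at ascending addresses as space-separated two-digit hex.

81 61 82 50

1350721921 in hexadecimal, padded to 32 bits, is 0x50826181.
Split into bytes (most-significant first): 50 82 61 81.
In little-endian order the low byte comes first in memory.
So at ascending addresses the bytes are 81 61 82 50.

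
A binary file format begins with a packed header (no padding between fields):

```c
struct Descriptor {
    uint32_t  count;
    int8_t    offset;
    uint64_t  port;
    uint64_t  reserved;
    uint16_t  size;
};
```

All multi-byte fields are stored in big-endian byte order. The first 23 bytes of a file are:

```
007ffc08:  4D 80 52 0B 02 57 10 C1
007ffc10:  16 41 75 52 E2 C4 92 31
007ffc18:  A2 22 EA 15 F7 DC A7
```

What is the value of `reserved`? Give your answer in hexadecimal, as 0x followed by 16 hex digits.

0xC49231A222EA15F7

`reserved` follows `count` (4 B), `offset` (1 B), `port` (8 B), so it starts at offset 4 + 1 + 8 = 13 and occupies 8 bytes.
Bytes at offsets 13..20: C4 92 31 A2 22 EA 15 F7.
Big-endian: lowest address holds the most-significant byte.
The bytes are already most-significant first: 0xC49231A222EA15F7.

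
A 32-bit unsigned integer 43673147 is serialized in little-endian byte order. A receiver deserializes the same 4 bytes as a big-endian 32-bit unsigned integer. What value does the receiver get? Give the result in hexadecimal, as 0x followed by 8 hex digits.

0x3B669A02

43673147 in 32-bit hexadecimal is 0x029A663B.
Stored little-endian, the bytes at ascending addresses are 3B 66 9A 02.
Read back as big-endian, the last byte is least significant, giving 0x3B669A02.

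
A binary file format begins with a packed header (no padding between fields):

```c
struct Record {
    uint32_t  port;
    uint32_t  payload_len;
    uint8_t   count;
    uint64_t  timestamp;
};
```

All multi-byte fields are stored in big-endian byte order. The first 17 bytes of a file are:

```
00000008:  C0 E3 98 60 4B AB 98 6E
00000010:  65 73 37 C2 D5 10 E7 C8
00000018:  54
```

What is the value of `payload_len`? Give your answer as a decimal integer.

`payload_len` follows `port` (4 bytes), so it starts at byte offset 4 and occupies 4 bytes.
Bytes at offsets 4..7: 4B AB 98 6E.
Big-endian: lowest address holds the most-significant byte.
The bytes are already most-significant first: 0x4BAB986E.
0x4BAB986E = 1269536878.

1269536878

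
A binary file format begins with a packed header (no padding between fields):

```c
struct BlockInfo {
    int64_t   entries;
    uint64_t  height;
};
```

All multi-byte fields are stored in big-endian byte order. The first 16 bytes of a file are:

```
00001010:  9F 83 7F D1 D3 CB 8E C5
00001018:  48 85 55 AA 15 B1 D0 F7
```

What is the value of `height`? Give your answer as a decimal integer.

5225677131630104823

`height` follows `entries` (8 bytes), so it starts at byte offset 8 and occupies 8 bytes.
Bytes at offsets 8..15: 48 85 55 AA 15 B1 D0 F7.
Big-endian: lowest address holds the most-significant byte.
The bytes are already most-significant first: 0x488555AA15B1D0F7.
0x488555AA15B1D0F7 = 5225677131630104823.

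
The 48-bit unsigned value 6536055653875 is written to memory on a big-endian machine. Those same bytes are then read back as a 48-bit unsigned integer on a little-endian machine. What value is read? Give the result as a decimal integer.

6536055653875 in 48-bit hexadecimal is 0x05F1CB4685F3.
Stored big-endian, the bytes at ascending addresses are 05 F1 CB 46 85 F3.
Read back as little-endian, the first byte is least significant, giving 0xF38546CBF105.
0xF38546CBF105 = 267753743970565.

267753743970565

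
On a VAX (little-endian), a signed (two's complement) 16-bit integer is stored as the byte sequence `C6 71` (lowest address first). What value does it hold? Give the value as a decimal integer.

Little-endian: lowest address holds the least-significant byte.
Reassemble most-significant byte first: 71 C6 → 0x71C6.
0x71C6 = 29126.

29126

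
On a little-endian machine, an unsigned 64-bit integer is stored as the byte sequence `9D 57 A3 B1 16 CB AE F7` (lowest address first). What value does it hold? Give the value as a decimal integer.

17847425671645845405

Little-endian: lowest address holds the least-significant byte.
Reassemble most-significant byte first: F7 AE CB 16 B1 A3 57 9D → 0xF7AECB16B1A3579D.
0xF7AECB16B1A3579D = 17847425671645845405.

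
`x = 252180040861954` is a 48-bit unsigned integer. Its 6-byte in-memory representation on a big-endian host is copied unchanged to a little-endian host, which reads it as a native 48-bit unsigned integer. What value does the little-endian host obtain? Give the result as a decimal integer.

2515797892069

252180040861954 in 48-bit hexadecimal is 0xE55B3DC14902.
Stored big-endian, the bytes at ascending addresses are E5 5B 3D C1 49 02.
Read back as little-endian, the first byte is least significant, giving 0x0249C13D5BE5.
0x0249C13D5BE5 = 2515797892069.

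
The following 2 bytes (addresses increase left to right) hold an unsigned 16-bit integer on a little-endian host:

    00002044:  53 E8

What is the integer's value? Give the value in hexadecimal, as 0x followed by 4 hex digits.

0xE853

In little-endian order the low byte comes first in memory.
Reassemble most-significant byte first: E8 53 → 0xE853.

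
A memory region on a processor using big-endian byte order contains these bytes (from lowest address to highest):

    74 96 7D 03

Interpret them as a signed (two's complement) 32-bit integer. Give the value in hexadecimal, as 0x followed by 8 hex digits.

0x74967D03

Big-endian stores the most-significant byte at the lowest address.
The bytes are already most-significant first: 0x74967D03.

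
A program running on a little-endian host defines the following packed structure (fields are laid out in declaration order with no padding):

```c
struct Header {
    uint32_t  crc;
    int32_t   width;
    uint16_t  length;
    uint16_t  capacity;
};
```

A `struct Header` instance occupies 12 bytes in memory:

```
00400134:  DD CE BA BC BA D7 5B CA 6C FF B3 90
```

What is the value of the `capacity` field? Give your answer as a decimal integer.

`capacity` follows `crc` (4 B), `width` (4 B), `length` (2 B), so it starts at offset 4 + 4 + 2 = 10 and occupies 2 bytes.
Bytes at offsets 10..11: B3 90.
Little-endian stores the least-significant byte at the lowest address.
Reassemble most-significant byte first: 90 B3 → 0x90B3.
0x90B3 = 37043.

37043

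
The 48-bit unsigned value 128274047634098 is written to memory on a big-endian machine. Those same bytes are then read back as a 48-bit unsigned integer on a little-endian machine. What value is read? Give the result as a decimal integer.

195756206172788

128274047634098 in 48-bit hexadecimal is 0x74AA210B0AB2.
Stored big-endian, the bytes at ascending addresses are 74 AA 21 0B 0A B2.
Read back as little-endian, the first byte is least significant, giving 0xB20A0B21AA74.
0xB20A0B21AA74 = 195756206172788.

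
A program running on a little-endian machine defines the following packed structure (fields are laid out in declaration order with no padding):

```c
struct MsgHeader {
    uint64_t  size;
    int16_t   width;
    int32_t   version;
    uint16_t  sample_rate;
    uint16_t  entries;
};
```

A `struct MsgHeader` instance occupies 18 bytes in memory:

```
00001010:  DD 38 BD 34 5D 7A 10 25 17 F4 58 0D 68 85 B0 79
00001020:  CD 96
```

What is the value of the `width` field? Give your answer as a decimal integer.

-3049

`width` follows `size` (8 bytes), so it starts at byte offset 8 and occupies 2 bytes.
Bytes at offsets 8..9: 17 F4.
In little-endian order the low byte comes first in memory.
Reassemble most-significant byte first: F4 17 → 0xF417.
Top bit is set, so as a signed 16-bit value this is 0xF417 − 2^16 = -3049.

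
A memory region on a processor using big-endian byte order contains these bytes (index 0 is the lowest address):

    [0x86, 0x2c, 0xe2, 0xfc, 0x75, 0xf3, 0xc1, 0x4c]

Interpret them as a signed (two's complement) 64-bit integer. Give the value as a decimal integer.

-8778391999713394356

Big-endian stores the most-significant byte at the lowest address.
The bytes are already most-significant first: 0x862CE2FC75F3C14C.
Top bit is set, so as a signed 64-bit value this is 0x862CE2FC75F3C14C − 2^64 = -8778391999713394356.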